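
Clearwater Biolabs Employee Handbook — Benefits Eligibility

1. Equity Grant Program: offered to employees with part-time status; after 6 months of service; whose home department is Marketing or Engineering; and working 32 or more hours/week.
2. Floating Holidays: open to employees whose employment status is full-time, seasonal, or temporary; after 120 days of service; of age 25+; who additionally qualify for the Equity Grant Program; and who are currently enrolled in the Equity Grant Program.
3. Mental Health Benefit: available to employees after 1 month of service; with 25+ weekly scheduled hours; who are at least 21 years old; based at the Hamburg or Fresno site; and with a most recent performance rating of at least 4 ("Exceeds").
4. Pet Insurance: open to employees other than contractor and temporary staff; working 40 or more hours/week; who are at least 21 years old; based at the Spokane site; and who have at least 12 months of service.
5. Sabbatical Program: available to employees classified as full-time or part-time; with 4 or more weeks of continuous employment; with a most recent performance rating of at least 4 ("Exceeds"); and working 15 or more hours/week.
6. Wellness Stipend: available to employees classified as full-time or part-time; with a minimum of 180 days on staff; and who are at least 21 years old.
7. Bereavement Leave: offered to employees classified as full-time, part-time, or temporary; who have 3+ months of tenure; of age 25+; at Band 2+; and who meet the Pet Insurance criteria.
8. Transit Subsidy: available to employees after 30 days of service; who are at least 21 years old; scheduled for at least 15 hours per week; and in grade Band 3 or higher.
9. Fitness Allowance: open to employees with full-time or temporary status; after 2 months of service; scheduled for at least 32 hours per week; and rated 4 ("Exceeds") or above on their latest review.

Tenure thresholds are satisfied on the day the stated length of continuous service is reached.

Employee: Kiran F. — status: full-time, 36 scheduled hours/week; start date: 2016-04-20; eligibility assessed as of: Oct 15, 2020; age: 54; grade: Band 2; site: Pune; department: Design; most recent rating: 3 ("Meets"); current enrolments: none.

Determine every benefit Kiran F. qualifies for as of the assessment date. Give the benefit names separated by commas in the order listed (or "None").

Service from 2016-04-20 to Oct 15, 2020: 1639 days.
Equity Grant Program — status full-time ✗ (requires part-time) → not eligible.
Floating Holidays — status full-time ✓; service 1639 days ≥ 120 days ✓; age 54 ≥ 25 ✓; not eligible for Equity Grant Program ✗ → not eligible.
Mental Health Benefit — service 1639 days ≥ 1 month (≈30 days) ✓; 36 hrs/wk ≥ 25 ✓; age 54 ≥ 21 ✓; site Pune ✗ (not Hamburg or Fresno) → not eligible.
Pet Insurance — status full-time ✓ (not excluded); 36 hrs/wk < 40 ✗ → not eligible.
Sabbatical Program — status full-time ✓; service 1639 days ≥ 4 weeks (≈28 days) ✓; rating 3 < 4 ✗ → not eligible.
Wellness Stipend — status full-time ✓; service 1639 days ≥ 180 days ✓; age 54 ≥ 21 ✓ → eligible.
Bereavement Leave — status full-time ✓; service 1639 days ≥ 3 months (≈90 days) ✓; age 54 ≥ 25 ✓; grade Band 2 ≥ Band 2 ✓; not eligible for Pet Insurance ✗ → not eligible.
Transit Subsidy — service 1639 days ≥ 30 days ✓; age 54 ≥ 21 ✓; 36 hrs/wk ≥ 15 ✓; grade Band 2 < Band 3 ✗ → not eligible.
Fitness Allowance — status full-time ✓; service 1639 days ≥ 2 months (≈60 days) ✓; 36 hrs/wk ≥ 32 ✓; rating 3 < 4 ✗ → not eligible.

Wellness Stipend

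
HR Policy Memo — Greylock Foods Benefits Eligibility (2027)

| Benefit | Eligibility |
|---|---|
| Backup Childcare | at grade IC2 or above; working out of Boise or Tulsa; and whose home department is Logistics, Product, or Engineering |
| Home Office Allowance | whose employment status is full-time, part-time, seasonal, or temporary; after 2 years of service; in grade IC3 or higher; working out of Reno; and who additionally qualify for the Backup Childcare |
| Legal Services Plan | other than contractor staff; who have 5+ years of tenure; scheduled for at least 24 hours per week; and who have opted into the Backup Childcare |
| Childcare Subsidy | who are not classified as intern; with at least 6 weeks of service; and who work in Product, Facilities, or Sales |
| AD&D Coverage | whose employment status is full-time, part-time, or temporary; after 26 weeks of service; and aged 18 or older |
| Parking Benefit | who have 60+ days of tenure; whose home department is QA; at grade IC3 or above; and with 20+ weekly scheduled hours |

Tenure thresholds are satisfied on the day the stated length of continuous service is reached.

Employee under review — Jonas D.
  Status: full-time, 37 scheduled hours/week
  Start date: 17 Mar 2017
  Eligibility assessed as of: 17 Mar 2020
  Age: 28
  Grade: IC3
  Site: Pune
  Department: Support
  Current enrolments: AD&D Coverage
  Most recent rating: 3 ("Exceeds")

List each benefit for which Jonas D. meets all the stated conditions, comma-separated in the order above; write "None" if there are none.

Service from 17 Mar 2017 to 17 Mar 2020: 1096 days.
Backup Childcare — grade IC3 ≥ IC2 ✓; site Pune ✗ (not Boise or Tulsa) → not eligible.
Home Office Allowance — status full-time ✓; service 1096 days ≥ 2 years (≈730 days) ✓; grade IC3 ≥ IC3 ✓; site Pune ✗ (not Reno) → not eligible.
Legal Services Plan — status full-time ✓ (not excluded); service 1096 days < 5 years (≈1825 days) ✗ → not eligible.
Childcare Subsidy — status full-time ✓ (not excluded); service 1096 days ≥ 6 weeks (≈42 days) ✓; dept Support ✗ → not eligible.
AD&D Coverage — status full-time ✓; service 1096 days ≥ 26 weeks (≈182 days) ✓; age 28 ≥ 18 ✓ → eligible.
Parking Benefit — service 1096 days ≥ 60 days ✓; dept Support ✗ → not eligible.

AD&D Coverage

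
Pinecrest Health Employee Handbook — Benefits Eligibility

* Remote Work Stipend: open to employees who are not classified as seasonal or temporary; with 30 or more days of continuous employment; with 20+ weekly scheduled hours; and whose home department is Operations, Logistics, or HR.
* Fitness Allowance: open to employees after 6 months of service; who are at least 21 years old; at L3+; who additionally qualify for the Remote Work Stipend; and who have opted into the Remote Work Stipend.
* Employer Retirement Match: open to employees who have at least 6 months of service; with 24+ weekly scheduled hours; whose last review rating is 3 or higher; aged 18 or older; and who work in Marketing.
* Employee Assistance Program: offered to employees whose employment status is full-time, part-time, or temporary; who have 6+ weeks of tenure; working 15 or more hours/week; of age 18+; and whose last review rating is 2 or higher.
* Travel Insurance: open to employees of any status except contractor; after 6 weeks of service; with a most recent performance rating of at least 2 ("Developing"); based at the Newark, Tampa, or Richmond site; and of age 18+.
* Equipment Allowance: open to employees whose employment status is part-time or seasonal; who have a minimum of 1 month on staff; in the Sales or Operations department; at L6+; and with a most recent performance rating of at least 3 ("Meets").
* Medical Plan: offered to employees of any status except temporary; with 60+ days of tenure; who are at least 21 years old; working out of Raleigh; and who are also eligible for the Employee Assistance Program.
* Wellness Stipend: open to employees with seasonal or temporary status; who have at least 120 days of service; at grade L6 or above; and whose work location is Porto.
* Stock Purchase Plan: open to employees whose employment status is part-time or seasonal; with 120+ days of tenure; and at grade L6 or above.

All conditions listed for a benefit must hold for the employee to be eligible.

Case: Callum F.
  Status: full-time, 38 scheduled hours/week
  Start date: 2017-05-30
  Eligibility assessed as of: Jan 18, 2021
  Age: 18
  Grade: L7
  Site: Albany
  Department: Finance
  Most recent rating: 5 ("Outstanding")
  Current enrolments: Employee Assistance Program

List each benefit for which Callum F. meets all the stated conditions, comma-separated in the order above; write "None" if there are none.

Employee Assistance Program

Service from 2017-05-30 to Jan 18, 2021: 1329 days.
Remote Work Stipend — status full-time ✓ (not excluded); service 1329 days ≥ 30 days ✓; 38 hrs/wk ≥ 20 ✓; dept Finance ✗ → not eligible.
Fitness Allowance — service 1329 days ≥ 6 months (≈180 days) ✓; age 18 < 21 ✗ → not eligible.
Employer Retirement Match — service 1329 days ≥ 6 months (≈180 days) ✓; 38 hrs/wk ≥ 24 ✓; rating 5 ≥ 3 ✓; age 18 ≥ 18 ✓; dept Finance ✗ → not eligible.
Employee Assistance Program — status full-time ✓; service 1329 days ≥ 6 weeks (≈42 days) ✓; 38 hrs/wk ≥ 15 ✓; age 18 ≥ 18 ✓; rating 5 ≥ 2 ✓ → eligible.
Travel Insurance — status full-time ✓ (not excluded); service 1329 days ≥ 6 weeks (≈42 days) ✓; rating 5 ≥ 2 ✓; site Albany ✗ (not Newark, Tampa, or Richmond) → not eligible.
Equipment Allowance — status full-time ✗ (requires part-time or seasonal) → not eligible.
Medical Plan — status full-time ✓ (not excluded); service 1329 days ≥ 60 days ✓; age 18 < 21 ✗ → not eligible.
Wellness Stipend — status full-time ✗ (requires seasonal or temporary) → not eligible.
Stock Purchase Plan — status full-time ✗ (requires part-time or seasonal) → not eligible.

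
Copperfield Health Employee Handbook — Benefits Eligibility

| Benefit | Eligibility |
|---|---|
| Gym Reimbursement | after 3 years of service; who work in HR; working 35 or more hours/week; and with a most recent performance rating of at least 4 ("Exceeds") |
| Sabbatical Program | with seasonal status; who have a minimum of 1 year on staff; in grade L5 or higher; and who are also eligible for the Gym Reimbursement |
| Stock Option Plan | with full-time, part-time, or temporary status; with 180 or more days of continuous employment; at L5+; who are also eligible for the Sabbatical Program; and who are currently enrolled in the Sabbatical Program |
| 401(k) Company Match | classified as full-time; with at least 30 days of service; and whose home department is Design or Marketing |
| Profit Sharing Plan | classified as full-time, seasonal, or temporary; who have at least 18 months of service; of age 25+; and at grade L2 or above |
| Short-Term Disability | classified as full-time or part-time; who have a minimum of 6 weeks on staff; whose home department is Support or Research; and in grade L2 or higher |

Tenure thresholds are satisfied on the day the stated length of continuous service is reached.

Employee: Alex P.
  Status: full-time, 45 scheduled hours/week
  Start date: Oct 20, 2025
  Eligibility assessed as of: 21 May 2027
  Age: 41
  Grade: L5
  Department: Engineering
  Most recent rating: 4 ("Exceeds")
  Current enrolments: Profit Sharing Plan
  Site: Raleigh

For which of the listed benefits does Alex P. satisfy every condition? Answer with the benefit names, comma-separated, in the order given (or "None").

Service from Oct 20, 2025 to 21 May 2027: 578 days.
Gym Reimbursement — service 578 days < 3 years (≈1095 days) ✗ → not eligible.
Sabbatical Program — status full-time ✗ (requires seasonal) → not eligible.
Stock Option Plan — status full-time ✓; service 578 days ≥ 180 days ✓; grade L5 ≥ L5 ✓; not eligible for Sabbatical Program ✗ → not eligible.
401(k) Company Match — status full-time ✓; service 578 days ≥ 30 days ✓; dept Engineering ✗ → not eligible.
Profit Sharing Plan — status full-time ✓; service 578 days ≥ 18 months (≈540 days) ✓; age 41 ≥ 25 ✓; grade L5 ≥ L2 ✓ → eligible.
Short-Term Disability — status full-time ✓; service 578 days ≥ 6 weeks (≈42 days) ✓; dept Engineering ✗ → not eligible.

Profit Sharing Plan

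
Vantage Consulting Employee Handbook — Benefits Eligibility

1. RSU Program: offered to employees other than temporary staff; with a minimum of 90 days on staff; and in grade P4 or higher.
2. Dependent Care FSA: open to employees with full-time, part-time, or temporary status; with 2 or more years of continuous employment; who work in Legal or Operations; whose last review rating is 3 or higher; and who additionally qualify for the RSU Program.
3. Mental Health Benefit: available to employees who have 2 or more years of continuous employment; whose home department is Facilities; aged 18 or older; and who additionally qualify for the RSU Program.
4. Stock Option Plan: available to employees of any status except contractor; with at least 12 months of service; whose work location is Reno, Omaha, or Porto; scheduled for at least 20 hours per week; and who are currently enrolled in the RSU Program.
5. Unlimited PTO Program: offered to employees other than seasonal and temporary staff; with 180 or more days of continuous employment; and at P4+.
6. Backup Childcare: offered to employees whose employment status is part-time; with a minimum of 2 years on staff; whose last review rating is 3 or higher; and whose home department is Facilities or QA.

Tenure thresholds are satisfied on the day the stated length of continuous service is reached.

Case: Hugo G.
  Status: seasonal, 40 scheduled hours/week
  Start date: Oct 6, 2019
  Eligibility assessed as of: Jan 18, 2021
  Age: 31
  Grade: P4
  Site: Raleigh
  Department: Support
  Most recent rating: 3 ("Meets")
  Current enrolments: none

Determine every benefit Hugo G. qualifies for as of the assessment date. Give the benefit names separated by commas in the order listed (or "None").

Service from Oct 6, 2019 to Jan 18, 2021: 470 days.
RSU Program — status seasonal ✓ (not excluded); service 470 days ≥ 90 days ✓; grade P4 ≥ P4 ✓ → eligible.
Dependent Care FSA — status seasonal ✗ (requires full-time, part-time, or temporary) → not eligible.
Mental Health Benefit — service 470 days < 2 years (≈730 days) ✗ → not eligible.
Stock Option Plan — status seasonal ✓ (not excluded); service 470 days ≥ 12 months (≈360 days) ✓; site Raleigh ✗ (not Reno, Omaha, or Porto) → not eligible.
Unlimited PTO Program — status seasonal ✗ (excluded) → not eligible.
Backup Childcare — status seasonal ✗ (requires part-time) → not eligible.

RSU Program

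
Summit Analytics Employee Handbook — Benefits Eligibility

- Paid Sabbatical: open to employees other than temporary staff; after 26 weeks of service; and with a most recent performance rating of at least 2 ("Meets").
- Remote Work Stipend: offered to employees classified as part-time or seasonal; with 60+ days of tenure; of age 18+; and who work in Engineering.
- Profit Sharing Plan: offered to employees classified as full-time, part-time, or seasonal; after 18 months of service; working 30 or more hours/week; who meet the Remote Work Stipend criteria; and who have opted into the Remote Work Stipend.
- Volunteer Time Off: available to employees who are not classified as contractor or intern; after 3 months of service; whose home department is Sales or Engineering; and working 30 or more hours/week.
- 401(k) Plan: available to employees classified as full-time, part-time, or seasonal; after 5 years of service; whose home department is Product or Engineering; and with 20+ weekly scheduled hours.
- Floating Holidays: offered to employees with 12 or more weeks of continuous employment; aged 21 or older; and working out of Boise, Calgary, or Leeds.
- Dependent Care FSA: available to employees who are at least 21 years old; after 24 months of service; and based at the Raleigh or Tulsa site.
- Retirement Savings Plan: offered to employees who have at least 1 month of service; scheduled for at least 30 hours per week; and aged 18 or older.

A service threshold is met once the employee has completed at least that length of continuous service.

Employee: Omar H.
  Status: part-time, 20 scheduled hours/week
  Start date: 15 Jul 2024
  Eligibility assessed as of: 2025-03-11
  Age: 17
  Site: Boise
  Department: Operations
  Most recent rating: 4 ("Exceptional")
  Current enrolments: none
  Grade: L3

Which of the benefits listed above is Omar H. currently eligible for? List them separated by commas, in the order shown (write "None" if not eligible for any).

Service from 15 Jul 2024 to 2025-03-11: 239 days.
Paid Sabbatical — status part-time ✓ (not excluded); service 239 days ≥ 26 weeks (≈182 days) ✓; rating 4 ≥ 2 ✓ → eligible.
Remote Work Stipend — status part-time ✓; service 239 days ≥ 60 days ✓; age 17 < 18 ✗ → not eligible.
Profit Sharing Plan — status part-time ✓; service 239 days < 18 months (≈540 days) ✗ → not eligible.
Volunteer Time Off — status part-time ✓ (not excluded); service 239 days ≥ 3 months (≈90 days) ✓; dept Operations ✗ → not eligible.
401(k) Plan — status part-time ✓; service 239 days < 5 years (≈1825 days) ✗ → not eligible.
Floating Holidays — service 239 days ≥ 12 weeks (≈84 days) ✓; age 17 < 21 ✗ → not eligible.
Dependent Care FSA — age 17 < 21 ✗ → not eligible.
Retirement Savings Plan — service 239 days ≥ 1 month (≈30 days) ✓; 20 hrs/wk < 30 ✗ → not eligible.

Paid Sabbatical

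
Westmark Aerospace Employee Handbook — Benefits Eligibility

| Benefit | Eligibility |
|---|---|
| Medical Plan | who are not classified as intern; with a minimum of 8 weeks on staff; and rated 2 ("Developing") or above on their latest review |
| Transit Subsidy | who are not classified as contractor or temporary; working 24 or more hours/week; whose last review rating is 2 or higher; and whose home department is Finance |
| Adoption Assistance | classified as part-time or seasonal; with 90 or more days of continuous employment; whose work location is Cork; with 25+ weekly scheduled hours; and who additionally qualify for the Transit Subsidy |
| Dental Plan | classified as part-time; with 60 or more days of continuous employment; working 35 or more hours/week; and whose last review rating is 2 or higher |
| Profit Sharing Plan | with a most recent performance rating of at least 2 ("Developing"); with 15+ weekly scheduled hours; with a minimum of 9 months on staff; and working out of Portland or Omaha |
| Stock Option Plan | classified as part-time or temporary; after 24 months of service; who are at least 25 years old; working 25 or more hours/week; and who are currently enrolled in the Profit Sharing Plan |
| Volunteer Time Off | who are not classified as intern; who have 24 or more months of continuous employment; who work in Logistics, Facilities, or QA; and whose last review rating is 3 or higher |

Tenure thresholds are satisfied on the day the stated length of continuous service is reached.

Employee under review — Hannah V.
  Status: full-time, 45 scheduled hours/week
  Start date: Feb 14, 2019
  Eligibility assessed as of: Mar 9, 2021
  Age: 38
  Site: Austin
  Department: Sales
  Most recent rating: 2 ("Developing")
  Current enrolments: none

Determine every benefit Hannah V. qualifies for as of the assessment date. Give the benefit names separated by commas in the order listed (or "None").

Medical Plan

Service from Feb 14, 2019 to Mar 9, 2021: 754 days.
Medical Plan — status full-time ✓ (not excluded); service 754 days ≥ 8 weeks (≈56 days) ✓; rating 2 ≥ 2 ✓ → eligible.
Transit Subsidy — status full-time ✓ (not excluded); 45 hrs/wk ≥ 24 ✓; rating 2 ≥ 2 ✓; dept Sales ✗ → not eligible.
Adoption Assistance — status full-time ✗ (requires part-time or seasonal) → not eligible.
Dental Plan — status full-time ✗ (requires part-time) → not eligible.
Profit Sharing Plan — rating 2 ≥ 2 ✓; 45 hrs/wk ≥ 15 ✓; service 754 days ≥ 9 months (≈270 days) ✓; site Austin ✗ (not Portland or Omaha) → not eligible.
Stock Option Plan — status full-time ✗ (requires part-time or temporary) → not eligible.
Volunteer Time Off — status full-time ✓ (not excluded); service 754 days ≥ 24 months (≈720 days) ✓; dept Sales ✗ → not eligible.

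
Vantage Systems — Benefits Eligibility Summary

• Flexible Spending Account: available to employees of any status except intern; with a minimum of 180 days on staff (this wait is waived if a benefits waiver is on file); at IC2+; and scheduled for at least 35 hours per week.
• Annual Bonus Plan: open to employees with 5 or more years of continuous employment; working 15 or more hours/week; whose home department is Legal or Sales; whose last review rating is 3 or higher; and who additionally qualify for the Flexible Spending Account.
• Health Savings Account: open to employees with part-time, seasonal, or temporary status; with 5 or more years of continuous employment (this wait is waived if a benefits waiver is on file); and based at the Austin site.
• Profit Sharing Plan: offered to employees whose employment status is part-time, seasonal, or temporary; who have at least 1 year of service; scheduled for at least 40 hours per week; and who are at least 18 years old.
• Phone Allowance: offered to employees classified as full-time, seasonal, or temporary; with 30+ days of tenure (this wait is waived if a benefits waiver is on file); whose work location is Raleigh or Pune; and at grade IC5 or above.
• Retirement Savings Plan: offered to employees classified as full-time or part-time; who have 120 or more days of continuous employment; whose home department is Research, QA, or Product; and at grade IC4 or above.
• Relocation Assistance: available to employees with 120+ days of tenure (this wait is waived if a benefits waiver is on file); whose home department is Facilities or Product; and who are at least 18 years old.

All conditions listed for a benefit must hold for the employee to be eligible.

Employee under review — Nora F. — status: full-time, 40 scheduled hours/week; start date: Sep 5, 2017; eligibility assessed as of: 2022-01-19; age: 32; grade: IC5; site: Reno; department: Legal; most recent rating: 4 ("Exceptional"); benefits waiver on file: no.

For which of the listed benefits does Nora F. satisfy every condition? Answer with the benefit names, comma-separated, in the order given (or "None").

Service from Sep 5, 2017 to 2022-01-19: 1597 days.
Flexible Spending Account — status full-time ✓ (not excluded); no waiver, service 1597 days ≥ 180 days ✓; grade IC5 ≥ IC2 ✓; 40 hrs/wk ≥ 35 ✓ → eligible.
Annual Bonus Plan — service 1597 days < 5 years (≈1825 days) ✗ → not eligible.
Health Savings Account — status full-time ✗ (requires part-time, seasonal, or temporary) → not eligible.
Profit Sharing Plan — status full-time ✗ (requires part-time, seasonal, or temporary) → not eligible.
Phone Allowance — status full-time ✓; no waiver, service 1597 days ≥ 30 days ✓; site Reno ✗ (not Raleigh or Pune) → not eligible.
Retirement Savings Plan — status full-time ✓; service 1597 days ≥ 120 days ✓; dept Legal ✗ → not eligible.
Relocation Assistance — no waiver, service 1597 days ≥ 120 days ✓; dept Legal ✗ → not eligible.

Flexible Spending Account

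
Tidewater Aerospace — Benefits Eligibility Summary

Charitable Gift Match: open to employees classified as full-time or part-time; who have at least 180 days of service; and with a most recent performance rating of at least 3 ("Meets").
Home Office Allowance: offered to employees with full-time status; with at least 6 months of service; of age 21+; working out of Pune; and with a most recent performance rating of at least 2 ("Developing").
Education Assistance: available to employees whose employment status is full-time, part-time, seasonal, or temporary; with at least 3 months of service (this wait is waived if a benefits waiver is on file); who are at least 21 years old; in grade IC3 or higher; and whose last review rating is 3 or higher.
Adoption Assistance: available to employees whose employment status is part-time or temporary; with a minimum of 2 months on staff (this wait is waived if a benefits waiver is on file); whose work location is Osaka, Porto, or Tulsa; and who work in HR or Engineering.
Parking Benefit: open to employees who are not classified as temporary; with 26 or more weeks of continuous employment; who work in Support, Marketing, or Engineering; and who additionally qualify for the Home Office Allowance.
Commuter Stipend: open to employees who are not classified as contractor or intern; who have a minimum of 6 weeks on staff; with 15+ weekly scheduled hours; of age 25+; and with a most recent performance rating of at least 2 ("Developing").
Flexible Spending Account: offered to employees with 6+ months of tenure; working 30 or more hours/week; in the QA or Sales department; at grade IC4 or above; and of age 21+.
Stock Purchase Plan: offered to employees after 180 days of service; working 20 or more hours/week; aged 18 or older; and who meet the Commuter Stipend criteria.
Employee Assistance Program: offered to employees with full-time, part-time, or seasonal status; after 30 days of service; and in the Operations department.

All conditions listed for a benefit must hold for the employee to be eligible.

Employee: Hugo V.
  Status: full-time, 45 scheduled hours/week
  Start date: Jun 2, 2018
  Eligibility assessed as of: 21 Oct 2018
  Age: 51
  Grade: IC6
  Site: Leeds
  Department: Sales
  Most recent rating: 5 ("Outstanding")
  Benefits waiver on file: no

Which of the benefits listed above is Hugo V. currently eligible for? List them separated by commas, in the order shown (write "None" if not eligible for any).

Education Assistance, Commuter Stipend

Service from Jun 2, 2018 to 21 Oct 2018: 141 days.
Charitable Gift Match — status full-time ✓; service 141 days < 180 days ✗ → not eligible.
Home Office Allowance — status full-time ✓; service 141 days < 6 months (≈180 days) ✗ → not eligible.
Education Assistance — status full-time ✓; no waiver, service 141 days ≥ 3 months (≈90 days) ✓; age 51 ≥ 21 ✓; grade IC6 ≥ IC3 ✓; rating 5 ≥ 3 ✓ → eligible.
Adoption Assistance — status full-time ✗ (requires part-time or temporary) → not eligible.
Parking Benefit — status full-time ✓ (not excluded); service 141 days < 26 weeks (≈182 days) ✗ → not eligible.
Commuter Stipend — status full-time ✓ (not excluded); service 141 days ≥ 6 weeks (≈42 days) ✓; 45 hrs/wk ≥ 15 ✓; age 51 ≥ 25 ✓; rating 5 ≥ 2 ✓ → eligible.
Flexible Spending Account — service 141 days < 6 months (≈180 days) ✗ → not eligible.
Stock Purchase Plan — service 141 days < 180 days ✗ → not eligible.
Employee Assistance Program — status full-time ✓; service 141 days ≥ 30 days ✓; dept Sales ✗ → not eligible.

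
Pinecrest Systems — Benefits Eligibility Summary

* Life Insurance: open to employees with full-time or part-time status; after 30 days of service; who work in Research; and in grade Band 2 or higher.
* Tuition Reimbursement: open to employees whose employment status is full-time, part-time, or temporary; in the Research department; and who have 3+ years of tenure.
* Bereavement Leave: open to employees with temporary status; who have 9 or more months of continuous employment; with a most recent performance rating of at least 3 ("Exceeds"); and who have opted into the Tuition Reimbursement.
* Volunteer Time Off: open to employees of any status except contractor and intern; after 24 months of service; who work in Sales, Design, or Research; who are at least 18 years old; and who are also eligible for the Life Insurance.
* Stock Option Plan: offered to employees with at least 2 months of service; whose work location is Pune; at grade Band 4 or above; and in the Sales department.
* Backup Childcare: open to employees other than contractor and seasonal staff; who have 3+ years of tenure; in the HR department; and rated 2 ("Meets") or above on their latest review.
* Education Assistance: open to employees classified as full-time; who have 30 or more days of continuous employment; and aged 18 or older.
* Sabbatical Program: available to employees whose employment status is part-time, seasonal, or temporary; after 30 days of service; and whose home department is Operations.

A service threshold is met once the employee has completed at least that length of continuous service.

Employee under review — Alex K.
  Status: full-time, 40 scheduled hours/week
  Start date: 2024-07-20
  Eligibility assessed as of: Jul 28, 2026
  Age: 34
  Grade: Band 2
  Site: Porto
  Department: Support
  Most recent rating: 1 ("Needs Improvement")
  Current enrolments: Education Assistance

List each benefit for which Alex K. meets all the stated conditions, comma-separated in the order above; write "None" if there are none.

Education Assistance

Service from 2024-07-20 to Jul 28, 2026: 738 days.
Life Insurance — status full-time ✓; service 738 days ≥ 30 days ✓; dept Support ✗ → not eligible.
Tuition Reimbursement — status full-time ✓; dept Support ✗ → not eligible.
Bereavement Leave — status full-time ✗ (requires temporary) → not eligible.
Volunteer Time Off — status full-time ✓ (not excluded); service 738 days ≥ 24 months (≈720 days) ✓; dept Support ✗ → not eligible.
Stock Option Plan — service 738 days ≥ 2 months (≈60 days) ✓; site Porto ✗ (not Pune) → not eligible.
Backup Childcare — status full-time ✓ (not excluded); service 738 days < 3 years (≈1095 days) ✗ → not eligible.
Education Assistance — status full-time ✓; service 738 days ≥ 30 days ✓; age 34 ≥ 18 ✓ → eligible.
Sabbatical Program — status full-time ✗ (requires part-time, seasonal, or temporary) → not eligible.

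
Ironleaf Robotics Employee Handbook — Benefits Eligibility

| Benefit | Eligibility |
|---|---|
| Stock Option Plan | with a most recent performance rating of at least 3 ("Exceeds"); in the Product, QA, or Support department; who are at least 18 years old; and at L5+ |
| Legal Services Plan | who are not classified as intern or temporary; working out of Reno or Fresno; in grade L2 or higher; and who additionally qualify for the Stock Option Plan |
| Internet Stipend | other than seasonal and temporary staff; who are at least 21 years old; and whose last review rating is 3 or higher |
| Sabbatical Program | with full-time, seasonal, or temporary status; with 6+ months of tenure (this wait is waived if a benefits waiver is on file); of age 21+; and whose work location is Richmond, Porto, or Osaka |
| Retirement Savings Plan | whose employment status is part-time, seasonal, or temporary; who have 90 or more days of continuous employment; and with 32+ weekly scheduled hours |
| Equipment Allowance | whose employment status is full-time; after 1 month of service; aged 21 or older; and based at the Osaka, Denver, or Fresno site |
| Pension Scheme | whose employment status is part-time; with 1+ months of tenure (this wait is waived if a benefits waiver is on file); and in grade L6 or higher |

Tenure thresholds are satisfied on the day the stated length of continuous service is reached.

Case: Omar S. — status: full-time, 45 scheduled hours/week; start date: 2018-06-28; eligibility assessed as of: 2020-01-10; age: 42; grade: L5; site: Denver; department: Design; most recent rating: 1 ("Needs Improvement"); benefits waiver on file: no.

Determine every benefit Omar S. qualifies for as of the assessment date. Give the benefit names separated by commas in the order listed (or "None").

Service from 2018-06-28 to 2020-01-10: 561 days.
Stock Option Plan — rating 1 < 3 ✗ → not eligible.
Legal Services Plan — status full-time ✓ (not excluded); site Denver ✗ (not Reno or Fresno) → not eligible.
Internet Stipend — status full-time ✓ (not excluded); age 42 ≥ 21 ✓; rating 1 < 3 ✗ → not eligible.
Sabbatical Program — status full-time ✓; no waiver, service 561 days ≥ 6 months (≈180 days) ✓; age 42 ≥ 21 ✓; site Denver ✗ (not Richmond, Porto, or Osaka) → not eligible.
Retirement Savings Plan — status full-time ✗ (requires part-time, seasonal, or temporary) → not eligible.
Equipment Allowance — status full-time ✓; service 561 days ≥ 1 month (≈30 days) ✓; age 42 ≥ 21 ✓; site Denver ✓ → eligible.
Pension Scheme — status full-time ✗ (requires part-time) → not eligible.

Equipment Allowance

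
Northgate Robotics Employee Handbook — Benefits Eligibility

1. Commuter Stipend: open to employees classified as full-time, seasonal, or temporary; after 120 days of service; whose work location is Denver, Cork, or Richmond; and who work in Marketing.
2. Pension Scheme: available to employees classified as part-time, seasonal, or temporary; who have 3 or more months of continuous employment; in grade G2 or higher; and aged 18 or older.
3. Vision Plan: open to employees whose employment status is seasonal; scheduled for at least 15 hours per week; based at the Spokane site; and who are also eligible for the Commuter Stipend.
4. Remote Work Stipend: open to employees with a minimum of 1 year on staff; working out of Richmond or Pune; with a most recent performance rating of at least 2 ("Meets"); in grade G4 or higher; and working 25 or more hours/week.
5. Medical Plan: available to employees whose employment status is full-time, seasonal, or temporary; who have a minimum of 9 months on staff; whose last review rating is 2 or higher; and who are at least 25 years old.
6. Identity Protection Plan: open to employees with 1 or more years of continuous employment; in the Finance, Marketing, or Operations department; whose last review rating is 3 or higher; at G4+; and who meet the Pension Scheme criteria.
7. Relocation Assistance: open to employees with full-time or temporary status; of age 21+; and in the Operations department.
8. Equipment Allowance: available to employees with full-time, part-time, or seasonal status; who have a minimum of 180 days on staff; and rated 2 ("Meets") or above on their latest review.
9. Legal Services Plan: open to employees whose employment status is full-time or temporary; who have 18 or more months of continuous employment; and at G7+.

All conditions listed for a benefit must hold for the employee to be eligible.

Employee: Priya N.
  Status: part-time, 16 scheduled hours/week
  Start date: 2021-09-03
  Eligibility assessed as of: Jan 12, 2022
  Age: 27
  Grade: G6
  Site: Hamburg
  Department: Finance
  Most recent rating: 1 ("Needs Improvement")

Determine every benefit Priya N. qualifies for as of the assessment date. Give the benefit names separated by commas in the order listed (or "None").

Service from 2021-09-03 to Jan 12, 2022: 131 days.
Commuter Stipend — status part-time ✗ (requires full-time, seasonal, or temporary) → not eligible.
Pension Scheme — status part-time ✓; service 131 days ≥ 3 months (≈90 days) ✓; grade G6 ≥ G2 ✓; age 27 ≥ 18 ✓ → eligible.
Vision Plan — status part-time ✗ (requires seasonal) → not eligible.
Remote Work Stipend — service 131 days < 1 year (≈365 days) ✗ → not eligible.
Medical Plan — status part-time ✗ (requires full-time, seasonal, or temporary) → not eligible.
Identity Protection Plan — service 131 days < 1 year (≈365 days) ✗ → not eligible.
Relocation Assistance — status part-time ✗ (requires full-time or temporary) → not eligible.
Equipment Allowance — status part-time ✓; service 131 days < 180 days ✗ → not eligible.
Legal Services Plan — status part-time ✗ (requires full-time or temporary) → not eligible.

Pension Scheme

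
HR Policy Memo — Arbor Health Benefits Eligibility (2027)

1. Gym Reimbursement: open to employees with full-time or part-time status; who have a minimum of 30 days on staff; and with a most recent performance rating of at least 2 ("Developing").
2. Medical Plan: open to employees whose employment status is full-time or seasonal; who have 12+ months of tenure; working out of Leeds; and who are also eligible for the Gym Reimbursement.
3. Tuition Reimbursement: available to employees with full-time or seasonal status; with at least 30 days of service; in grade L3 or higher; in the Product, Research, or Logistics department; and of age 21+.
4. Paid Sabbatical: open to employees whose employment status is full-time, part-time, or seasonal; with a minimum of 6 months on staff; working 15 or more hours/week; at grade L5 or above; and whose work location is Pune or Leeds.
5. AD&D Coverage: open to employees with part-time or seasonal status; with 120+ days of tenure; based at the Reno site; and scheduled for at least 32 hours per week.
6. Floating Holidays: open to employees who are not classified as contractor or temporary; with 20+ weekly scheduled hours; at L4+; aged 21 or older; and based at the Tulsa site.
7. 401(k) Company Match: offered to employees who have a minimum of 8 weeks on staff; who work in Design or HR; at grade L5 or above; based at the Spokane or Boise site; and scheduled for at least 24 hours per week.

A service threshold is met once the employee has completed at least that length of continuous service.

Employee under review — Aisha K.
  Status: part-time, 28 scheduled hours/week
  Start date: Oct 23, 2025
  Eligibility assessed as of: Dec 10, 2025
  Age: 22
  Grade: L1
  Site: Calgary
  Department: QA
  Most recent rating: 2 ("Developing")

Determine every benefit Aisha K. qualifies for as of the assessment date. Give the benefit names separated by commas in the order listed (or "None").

Gym Reimbursement

Service from Oct 23, 2025 to Dec 10, 2025: 48 days.
Gym Reimbursement — status part-time ✓; service 48 days ≥ 30 days ✓; rating 2 ≥ 2 ✓ → eligible.
Medical Plan — status part-time ✗ (requires full-time or seasonal) → not eligible.
Tuition Reimbursement — status part-time ✗ (requires full-time or seasonal) → not eligible.
Paid Sabbatical — status part-time ✓; service 48 days < 6 months (≈180 days) ✗ → not eligible.
AD&D Coverage — status part-time ✓; service 48 days < 120 days ✗ → not eligible.
Floating Holidays — status part-time ✓ (not excluded); 28 hrs/wk ≥ 20 ✓; grade L1 < L4 ✗ → not eligible.
401(k) Company Match — service 48 days < 8 weeks (≈56 days) ✗ → not eligible.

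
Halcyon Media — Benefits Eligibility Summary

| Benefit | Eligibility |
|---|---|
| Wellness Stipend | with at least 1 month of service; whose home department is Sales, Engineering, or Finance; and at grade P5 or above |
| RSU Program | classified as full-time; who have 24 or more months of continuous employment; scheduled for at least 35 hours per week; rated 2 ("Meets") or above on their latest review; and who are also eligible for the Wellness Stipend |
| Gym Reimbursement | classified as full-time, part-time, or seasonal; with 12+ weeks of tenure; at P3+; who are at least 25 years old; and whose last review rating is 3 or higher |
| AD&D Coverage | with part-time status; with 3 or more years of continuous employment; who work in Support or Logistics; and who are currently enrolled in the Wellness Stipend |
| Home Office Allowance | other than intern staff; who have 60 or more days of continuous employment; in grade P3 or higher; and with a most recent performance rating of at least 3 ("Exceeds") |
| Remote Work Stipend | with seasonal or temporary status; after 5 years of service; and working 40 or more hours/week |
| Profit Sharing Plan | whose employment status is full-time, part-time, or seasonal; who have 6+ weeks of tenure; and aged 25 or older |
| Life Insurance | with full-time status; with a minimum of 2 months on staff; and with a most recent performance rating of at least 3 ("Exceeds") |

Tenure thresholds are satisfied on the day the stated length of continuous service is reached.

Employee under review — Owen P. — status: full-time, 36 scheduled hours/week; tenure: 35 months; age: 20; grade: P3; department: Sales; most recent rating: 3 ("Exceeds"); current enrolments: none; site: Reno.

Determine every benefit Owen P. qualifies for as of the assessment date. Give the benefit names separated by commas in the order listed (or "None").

Home Office Allowance, Life Insurance

Wellness Stipend — service 35 months ≥ 1 month ✓; dept Sales ✓; grade P3 < P5 ✗ → not eligible.
RSU Program — status full-time ✓; service 35 months ≥ 24 months ✓; 36 hrs/wk ≥ 35 ✓; rating 3 ≥ 2 ✓; not eligible for Wellness Stipend ✗ → not eligible.
Gym Reimbursement — status full-time ✓; service 35 months ≥ 12 weeks (≈84 days) ✓; grade P3 ≥ P3 ✓; age 20 < 25 ✗ → not eligible.
AD&D Coverage — status full-time ✗ (requires part-time) → not eligible.
Home Office Allowance — status full-time ✓ (not excluded); service 35 months ≥ 60 days ✓; grade P3 ≥ P3 ✓; rating 3 ≥ 3 ✓ → eligible.
Remote Work Stipend — status full-time ✗ (requires seasonal or temporary) → not eligible.
Profit Sharing Plan — status full-time ✓; service 35 months ≥ 6 weeks (≈42 days) ✓; age 20 < 25 ✗ → not eligible.
Life Insurance — status full-time ✓; service 35 months ≥ 2 months ✓; rating 3 ≥ 3 ✓ → eligible.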